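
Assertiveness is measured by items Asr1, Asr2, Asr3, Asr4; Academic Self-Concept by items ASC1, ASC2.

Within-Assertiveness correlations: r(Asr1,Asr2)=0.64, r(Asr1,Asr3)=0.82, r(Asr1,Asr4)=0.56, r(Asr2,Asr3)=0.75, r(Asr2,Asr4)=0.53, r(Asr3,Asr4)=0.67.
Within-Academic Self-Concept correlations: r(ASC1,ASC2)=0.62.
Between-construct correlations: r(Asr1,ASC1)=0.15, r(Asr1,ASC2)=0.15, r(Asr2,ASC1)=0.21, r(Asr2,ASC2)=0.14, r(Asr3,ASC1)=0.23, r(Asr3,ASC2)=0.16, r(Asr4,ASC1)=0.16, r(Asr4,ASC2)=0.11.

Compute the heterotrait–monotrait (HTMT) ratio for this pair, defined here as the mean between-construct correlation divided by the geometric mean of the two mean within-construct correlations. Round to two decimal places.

0.26

Mean between = 1.31/8 = 0.1638.
Mean within-Asr = 3.97/6 = 0.6617; mean within-ASC = 0.62/1 = 0.6200.
Geometric mean = √(0.6617 × 0.6200) = 0.6405.
HTMT = 0.1638 / 0.6405 = 0.26.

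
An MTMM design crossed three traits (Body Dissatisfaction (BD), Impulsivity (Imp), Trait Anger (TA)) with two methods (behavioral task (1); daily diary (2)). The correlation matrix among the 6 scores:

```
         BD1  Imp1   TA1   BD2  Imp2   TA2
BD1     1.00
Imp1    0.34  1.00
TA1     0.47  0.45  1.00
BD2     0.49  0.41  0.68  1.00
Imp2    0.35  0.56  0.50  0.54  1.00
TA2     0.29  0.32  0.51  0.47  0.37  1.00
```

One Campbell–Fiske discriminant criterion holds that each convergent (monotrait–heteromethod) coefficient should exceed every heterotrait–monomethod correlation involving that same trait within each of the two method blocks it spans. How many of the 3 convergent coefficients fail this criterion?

1

Each convergent coefficient versus the relevant comparison correlations:
BD (methods 1·2): 0.49 vs {0.34, 0.54, 0.47, 0.47} → fail.
Imp (methods 1·2): 0.56 vs {0.34, 0.54, 0.45, 0.37} → pass.
TA (methods 1·2): 0.51 vs {0.47, 0.47, 0.45, 0.37} → pass.
1 of 3 fail.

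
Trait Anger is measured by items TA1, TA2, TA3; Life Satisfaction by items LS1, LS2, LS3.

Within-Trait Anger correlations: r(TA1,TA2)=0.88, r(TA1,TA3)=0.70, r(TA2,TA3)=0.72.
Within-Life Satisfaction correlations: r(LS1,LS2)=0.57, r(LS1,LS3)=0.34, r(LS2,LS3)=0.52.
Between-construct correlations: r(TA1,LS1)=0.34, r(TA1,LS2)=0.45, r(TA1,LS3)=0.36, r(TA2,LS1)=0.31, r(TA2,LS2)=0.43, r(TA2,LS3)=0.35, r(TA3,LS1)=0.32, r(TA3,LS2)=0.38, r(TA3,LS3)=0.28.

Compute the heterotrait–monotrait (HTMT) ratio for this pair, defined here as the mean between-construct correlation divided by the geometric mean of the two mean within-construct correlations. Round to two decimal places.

Between-construct mean = 3.22/9 = 0.3578.
Mean within-TA = 2.30/3 = 0.7667; mean within-LS = 1.43/3 = 0.4767.
Geometric mean = √(0.7667 × 0.4767) = 0.6046.
HTMT = 0.3578 / 0.6046 = 0.59.

0.59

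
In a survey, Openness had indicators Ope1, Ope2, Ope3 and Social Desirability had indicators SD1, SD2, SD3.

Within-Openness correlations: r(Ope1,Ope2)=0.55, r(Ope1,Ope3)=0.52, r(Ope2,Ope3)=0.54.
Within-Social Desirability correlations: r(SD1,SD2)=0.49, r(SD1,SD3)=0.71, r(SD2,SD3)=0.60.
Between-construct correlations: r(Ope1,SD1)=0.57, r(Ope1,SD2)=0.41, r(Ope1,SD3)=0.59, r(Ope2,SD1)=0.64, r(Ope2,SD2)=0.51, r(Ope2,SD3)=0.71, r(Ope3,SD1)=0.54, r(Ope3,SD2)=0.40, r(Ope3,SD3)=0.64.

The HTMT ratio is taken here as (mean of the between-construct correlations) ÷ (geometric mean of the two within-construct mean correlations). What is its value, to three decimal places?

Mean between = 5.01/9 = 0.5567.
Mean within-Ope = 1.61/3 = 0.5367; mean within-SD = 1.80/3 = 0.6000.
Geometric mean = √(0.5367 × 0.6000) = 0.5675.
HTMT = 0.5567 / 0.5675 = 0.981.

0.981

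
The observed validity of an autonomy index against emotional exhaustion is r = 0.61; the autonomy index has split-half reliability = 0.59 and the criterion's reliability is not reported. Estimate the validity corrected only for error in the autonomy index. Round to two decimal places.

Single correction: r_c = r_obs / √r_xx = 0.61 / √0.59 = 0.61 / 0.7681 ≈ 0.79.

0.79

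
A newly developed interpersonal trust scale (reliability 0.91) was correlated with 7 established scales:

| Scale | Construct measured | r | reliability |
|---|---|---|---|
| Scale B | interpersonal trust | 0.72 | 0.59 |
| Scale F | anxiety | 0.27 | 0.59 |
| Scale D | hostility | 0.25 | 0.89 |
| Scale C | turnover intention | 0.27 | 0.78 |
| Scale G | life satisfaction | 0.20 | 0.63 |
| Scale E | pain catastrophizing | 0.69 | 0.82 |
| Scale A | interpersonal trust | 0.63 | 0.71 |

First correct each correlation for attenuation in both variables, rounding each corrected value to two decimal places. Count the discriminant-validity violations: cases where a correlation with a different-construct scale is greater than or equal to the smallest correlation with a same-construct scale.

1

Disattenuated r (r / √(r_scale · r_new)):
  Scale B (conv): 0.72 / √(0.59·0.91) = 0.98
  Scale F (disc): 0.27 / √(0.59·0.91) = 0.37
  Scale D (disc): 0.25 / √(0.89·0.91) = 0.28
  Scale C (disc): 0.27 / √(0.78·0.91) = 0.32
  Scale G (disc): 0.20 / √(0.63·0.91) = 0.26
  Scale E (disc): 0.69 / √(0.82·0.91) = 0.80
  Scale A (conv): 0.63 / √(0.71·0.91) = 0.78
Smallest convergent = 0.78. Discriminant values: 0.37, 0.28, 0.32, 0.26, 0.80; count ≥ 0.78 → 1.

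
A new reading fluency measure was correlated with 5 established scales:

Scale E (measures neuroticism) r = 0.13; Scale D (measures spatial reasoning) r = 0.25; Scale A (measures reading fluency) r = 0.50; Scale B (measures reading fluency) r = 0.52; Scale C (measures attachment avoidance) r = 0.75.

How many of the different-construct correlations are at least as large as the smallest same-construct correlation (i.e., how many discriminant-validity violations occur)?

Convergent (same construct = reading fluency): Scale A, Scale B.
Smallest convergent = 0.50. Discriminant values: 0.13, 0.25, 0.75; count ≥ 0.50 → 1.

1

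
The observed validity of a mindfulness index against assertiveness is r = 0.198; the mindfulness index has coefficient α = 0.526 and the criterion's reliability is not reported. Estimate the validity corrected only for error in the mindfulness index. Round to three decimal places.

0.273

Single correction: r_c = r_obs / √r_xx = 0.198 / √0.526 = 0.198 / 0.7253 ≈ 0.273.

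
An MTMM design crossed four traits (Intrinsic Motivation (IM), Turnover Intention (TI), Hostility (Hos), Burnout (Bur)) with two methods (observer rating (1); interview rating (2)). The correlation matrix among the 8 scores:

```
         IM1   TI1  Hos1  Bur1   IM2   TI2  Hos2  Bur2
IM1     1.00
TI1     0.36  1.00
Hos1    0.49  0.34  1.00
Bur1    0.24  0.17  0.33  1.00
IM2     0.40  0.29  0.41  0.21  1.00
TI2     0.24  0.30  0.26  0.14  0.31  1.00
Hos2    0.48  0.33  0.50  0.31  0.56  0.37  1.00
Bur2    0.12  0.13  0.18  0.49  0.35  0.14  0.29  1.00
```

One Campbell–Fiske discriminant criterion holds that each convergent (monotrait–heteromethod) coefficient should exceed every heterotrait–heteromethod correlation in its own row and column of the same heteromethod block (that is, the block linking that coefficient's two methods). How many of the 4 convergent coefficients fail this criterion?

2

Each convergent coefficient versus the relevant comparison correlations:
IM (methods 1·2): 0.40 vs {0.24, 0.29, 0.48, 0.41, 0.12, 0.21} → fail.
TI (methods 1·2): 0.30 vs {0.29, 0.24, 0.33, 0.26, 0.13, 0.14} → fail.
Hos (methods 1·2): 0.50 vs {0.41, 0.48, 0.26, 0.33, 0.18, 0.31} → pass.
Bur (methods 1·2): 0.49 vs {0.21, 0.12, 0.14, 0.13, 0.31, 0.18} → pass.
2 of 4 fail.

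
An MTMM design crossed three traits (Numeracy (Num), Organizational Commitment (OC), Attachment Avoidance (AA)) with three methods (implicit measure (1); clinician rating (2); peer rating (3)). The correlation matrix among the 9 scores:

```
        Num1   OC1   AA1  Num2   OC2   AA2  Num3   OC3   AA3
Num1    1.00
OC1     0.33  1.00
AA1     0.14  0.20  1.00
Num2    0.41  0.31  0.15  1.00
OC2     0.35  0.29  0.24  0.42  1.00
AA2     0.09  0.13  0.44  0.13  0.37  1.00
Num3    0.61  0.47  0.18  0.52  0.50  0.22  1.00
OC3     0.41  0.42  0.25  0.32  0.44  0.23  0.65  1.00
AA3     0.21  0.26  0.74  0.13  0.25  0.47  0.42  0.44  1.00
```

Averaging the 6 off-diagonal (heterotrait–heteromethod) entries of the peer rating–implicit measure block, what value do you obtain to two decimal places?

0.30

HTHM values (method 3 × method 1): 0.47, 0.18, 0.41, 0.25, 0.21, 0.26; mean = 1.78/6 = 0.30.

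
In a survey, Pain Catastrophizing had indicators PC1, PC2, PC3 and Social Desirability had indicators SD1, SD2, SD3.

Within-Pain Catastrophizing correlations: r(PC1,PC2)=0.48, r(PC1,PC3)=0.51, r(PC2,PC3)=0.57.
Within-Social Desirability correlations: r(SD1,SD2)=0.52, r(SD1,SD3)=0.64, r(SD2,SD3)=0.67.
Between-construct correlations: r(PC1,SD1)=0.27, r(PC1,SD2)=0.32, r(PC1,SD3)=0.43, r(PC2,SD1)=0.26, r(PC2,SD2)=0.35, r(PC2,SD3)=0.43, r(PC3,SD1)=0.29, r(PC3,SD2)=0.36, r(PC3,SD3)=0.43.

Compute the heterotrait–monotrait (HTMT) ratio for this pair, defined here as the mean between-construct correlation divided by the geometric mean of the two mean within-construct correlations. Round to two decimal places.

Mean between = 3.14/9 = 0.3489.
Mean within-PC = 1.56/3 = 0.5200; mean within-SD = 1.83/3 = 0.6100.
Geometric mean = √(0.5200 × 0.6100) = 0.5632.
HTMT = 0.3489 / 0.5632 = 0.62.

0.62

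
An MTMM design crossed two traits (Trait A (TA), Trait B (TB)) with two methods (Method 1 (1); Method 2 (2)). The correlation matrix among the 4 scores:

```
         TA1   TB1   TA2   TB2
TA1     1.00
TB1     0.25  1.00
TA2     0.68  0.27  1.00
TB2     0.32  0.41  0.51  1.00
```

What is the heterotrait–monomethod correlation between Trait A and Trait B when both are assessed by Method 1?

0.25

Different traits, same method: r(TA1, TB1) = 0.25.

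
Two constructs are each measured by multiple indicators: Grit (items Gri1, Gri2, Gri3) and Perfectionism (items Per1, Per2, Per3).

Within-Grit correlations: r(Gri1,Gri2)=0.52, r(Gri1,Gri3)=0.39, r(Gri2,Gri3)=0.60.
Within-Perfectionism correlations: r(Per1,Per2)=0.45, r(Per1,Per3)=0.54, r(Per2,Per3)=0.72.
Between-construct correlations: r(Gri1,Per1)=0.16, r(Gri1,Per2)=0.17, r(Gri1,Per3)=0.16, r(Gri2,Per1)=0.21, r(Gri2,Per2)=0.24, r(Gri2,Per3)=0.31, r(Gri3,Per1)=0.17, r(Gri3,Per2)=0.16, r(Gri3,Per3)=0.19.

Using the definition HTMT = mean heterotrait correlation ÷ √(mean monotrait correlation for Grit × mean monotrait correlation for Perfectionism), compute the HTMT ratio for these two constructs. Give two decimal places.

Mean heterotrait r = 1.77/9 = 0.1967.
Mean within-Gri = 1.51/3 = 0.5033; mean within-Per = 1.71/3 = 0.5700.
Geometric mean = √(0.5033 × 0.5700) = 0.5356.
HTMT = 0.1967 / 0.5356 = 0.37.

0.37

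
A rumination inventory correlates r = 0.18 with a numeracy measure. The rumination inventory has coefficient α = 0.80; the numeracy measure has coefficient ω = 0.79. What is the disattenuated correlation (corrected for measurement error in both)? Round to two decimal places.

r_true = r_obs / √(r_xx · r_yy) = 0.18 / √(0.80 × 0.79) = 0.18 / √0.6320 = 0.18 / 0.7950 ≈ 0.23.

0.23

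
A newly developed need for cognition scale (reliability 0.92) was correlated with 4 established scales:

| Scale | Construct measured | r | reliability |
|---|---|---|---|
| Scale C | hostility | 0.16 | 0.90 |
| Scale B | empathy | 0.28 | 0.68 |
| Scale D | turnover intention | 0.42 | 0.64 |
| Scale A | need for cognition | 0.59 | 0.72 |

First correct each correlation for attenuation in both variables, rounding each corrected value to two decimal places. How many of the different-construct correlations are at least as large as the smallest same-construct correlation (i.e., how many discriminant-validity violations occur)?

0

Disattenuated r (r / √(r_scale · r_new)):
  Scale C (disc): 0.16 / √(0.90·0.92) = 0.18
  Scale B (disc): 0.28 / √(0.68·0.92) = 0.35
  Scale D (disc): 0.42 / √(0.64·0.92) = 0.55
  Scale A (conv): 0.59 / √(0.72·0.92) = 0.72
Smallest convergent = 0.72. Discriminant values: 0.18, 0.35, 0.55; count ≥ 0.72 → 0.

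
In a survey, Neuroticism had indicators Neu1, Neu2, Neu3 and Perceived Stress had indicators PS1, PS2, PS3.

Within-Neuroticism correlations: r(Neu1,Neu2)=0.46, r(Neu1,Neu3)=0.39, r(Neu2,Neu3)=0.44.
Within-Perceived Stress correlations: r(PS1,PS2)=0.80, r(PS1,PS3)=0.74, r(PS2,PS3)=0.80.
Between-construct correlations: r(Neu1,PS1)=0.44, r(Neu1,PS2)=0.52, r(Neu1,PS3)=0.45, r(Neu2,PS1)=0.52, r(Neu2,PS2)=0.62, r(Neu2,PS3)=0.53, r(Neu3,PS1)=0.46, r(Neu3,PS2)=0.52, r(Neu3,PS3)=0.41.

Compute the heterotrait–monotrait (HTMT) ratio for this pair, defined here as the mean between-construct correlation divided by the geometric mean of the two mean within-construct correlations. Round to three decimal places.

Between-construct mean = 4.47/9 = 0.4967.
Mean within-Neu = 1.29/3 = 0.4300; mean within-PS = 2.34/3 = 0.7800.
Geometric mean = √(0.4300 × 0.7800) = 0.5791.
HTMT = 0.4967 / 0.5791 = 0.858.

0.858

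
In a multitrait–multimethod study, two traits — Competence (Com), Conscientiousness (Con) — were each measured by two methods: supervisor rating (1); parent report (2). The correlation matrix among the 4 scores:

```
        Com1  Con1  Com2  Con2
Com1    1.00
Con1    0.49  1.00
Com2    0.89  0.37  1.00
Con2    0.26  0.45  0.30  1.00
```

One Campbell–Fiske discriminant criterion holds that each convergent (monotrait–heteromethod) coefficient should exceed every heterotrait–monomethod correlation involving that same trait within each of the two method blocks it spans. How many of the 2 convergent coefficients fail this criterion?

1

Convergent coefficients and their comparison sets:
Com (methods 1·2): 0.89 vs {0.49, 0.30} → pass.
Con (methods 1·2): 0.45 vs {0.49, 0.30} → fail.
1 of 2 fail.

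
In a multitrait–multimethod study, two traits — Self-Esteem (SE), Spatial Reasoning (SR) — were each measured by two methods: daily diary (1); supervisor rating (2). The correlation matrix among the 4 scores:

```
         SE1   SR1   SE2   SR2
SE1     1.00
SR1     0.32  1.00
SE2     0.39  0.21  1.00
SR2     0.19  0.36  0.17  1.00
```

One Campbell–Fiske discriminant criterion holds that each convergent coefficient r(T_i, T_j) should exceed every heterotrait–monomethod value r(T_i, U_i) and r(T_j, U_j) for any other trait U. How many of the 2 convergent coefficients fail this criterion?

0

Convergent coefficients and their comparison sets:
SE (methods 1·2): 0.39 vs {0.32, 0.17} → pass.
SR (methods 1·2): 0.36 vs {0.32, 0.17} → pass.
0 of 2 fail.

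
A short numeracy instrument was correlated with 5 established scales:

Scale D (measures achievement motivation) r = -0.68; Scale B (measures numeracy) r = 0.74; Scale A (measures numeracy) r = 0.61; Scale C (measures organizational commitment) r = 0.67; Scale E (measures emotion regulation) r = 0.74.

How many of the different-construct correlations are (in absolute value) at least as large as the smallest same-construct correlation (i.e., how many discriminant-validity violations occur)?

Convergent (same construct = numeracy): Scale B, Scale A.
Smallest convergent = 0.61. Discriminant |r|: 0.68, 0.67, 0.74; count ≥ 0.61 → 3.

3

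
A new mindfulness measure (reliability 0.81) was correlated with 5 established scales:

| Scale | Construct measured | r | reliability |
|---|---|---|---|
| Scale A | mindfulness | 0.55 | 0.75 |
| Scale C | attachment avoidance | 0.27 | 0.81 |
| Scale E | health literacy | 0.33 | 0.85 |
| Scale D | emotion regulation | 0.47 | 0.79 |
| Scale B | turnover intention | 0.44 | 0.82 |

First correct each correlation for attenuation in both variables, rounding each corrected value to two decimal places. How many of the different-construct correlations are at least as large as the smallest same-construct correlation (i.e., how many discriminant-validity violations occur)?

Disattenuated r (r / √(r_scale · r_new)):
  Scale A (conv): 0.55 / √(0.75·0.81) = 0.71
  Scale C (disc): 0.27 / √(0.81·0.81) = 0.33
  Scale E (disc): 0.33 / √(0.85·0.81) = 0.40
  Scale D (disc): 0.47 / √(0.79·0.81) = 0.59
  Scale B (disc): 0.44 / √(0.82·0.81) = 0.54
Smallest convergent = 0.71. Discriminant values: 0.33, 0.40, 0.59, 0.54; count ≥ 0.71 → 0.

0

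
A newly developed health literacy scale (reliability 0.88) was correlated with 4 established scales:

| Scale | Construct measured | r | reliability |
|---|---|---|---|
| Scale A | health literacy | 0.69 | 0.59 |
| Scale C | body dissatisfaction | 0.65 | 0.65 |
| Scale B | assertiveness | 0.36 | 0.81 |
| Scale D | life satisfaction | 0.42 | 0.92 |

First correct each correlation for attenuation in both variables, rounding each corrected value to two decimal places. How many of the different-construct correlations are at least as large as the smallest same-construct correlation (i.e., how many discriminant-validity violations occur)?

Disattenuated r (r / √(r_scale · r_new)):
  Scale A (conv): 0.69 / √(0.59·0.88) = 0.96
  Scale C (disc): 0.65 / √(0.65·0.88) = 0.86
  Scale B (disc): 0.36 / √(0.81·0.88) = 0.43
  Scale D (disc): 0.42 / √(0.92·0.88) = 0.47
Smallest convergent = 0.96. Discriminant values: 0.86, 0.43, 0.47; count ≥ 0.96 → 0.

0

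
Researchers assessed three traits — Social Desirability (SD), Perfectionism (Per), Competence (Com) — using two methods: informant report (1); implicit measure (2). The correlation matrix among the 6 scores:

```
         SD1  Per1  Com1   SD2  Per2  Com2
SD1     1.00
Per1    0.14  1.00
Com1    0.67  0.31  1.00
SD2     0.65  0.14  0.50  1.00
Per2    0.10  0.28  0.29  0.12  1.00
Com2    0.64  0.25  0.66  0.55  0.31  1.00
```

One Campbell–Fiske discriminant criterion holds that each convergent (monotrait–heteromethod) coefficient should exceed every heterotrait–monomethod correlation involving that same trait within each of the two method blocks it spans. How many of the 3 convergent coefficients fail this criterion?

Convergent coefficients and their comparison sets:
SD (methods 1·2): 0.65 vs {0.14, 0.12, 0.67, 0.55} → fail.
Per (methods 1·2): 0.28 vs {0.14, 0.12, 0.31, 0.31} → fail.
Com (methods 1·2): 0.66 vs {0.67, 0.55, 0.31, 0.31} → fail.
3 of 3 fail.

3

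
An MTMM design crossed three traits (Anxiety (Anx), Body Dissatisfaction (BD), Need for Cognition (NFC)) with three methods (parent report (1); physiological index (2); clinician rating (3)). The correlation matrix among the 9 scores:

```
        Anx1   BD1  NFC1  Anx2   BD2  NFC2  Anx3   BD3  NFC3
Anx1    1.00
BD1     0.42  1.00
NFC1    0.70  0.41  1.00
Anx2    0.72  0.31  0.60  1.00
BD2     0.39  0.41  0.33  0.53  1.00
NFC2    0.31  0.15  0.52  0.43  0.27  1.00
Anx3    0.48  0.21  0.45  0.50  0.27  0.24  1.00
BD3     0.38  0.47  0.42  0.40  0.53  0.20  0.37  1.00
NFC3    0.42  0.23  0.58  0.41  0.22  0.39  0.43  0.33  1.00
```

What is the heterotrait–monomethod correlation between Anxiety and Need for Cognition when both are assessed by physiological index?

0.43

Different traits, same method: r(Anx2, NFC2) = 0.43.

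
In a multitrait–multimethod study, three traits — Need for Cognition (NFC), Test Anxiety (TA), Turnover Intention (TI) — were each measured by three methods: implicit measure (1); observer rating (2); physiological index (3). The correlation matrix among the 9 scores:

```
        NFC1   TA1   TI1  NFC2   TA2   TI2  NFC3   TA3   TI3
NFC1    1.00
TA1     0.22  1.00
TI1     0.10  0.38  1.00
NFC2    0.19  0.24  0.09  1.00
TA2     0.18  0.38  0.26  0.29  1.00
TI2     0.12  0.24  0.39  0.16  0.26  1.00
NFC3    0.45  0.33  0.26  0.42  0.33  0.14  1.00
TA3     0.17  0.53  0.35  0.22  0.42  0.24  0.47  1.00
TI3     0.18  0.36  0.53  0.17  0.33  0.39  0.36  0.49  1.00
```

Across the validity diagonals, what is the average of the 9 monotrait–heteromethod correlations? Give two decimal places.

0.41

Convergent values: 0.19, 0.45, 0.42, 0.38, 0.53, 0.42, 0.39, 0.53, 0.39; mean = 3.70/9 = 0.41.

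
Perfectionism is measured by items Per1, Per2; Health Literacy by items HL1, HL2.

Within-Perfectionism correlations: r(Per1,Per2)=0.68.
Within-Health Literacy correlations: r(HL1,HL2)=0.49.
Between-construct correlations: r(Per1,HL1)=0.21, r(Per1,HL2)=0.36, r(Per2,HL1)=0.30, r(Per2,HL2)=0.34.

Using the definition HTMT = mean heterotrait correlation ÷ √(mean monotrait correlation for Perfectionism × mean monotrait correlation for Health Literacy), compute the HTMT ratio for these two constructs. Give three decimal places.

Between-construct mean = 1.21/4 = 0.3025.
Mean within-Per = 0.68/1 = 0.6800; mean within-HL = 0.49/1 = 0.4900.
Geometric mean = √(0.6800 × 0.4900) = 0.5772.
HTMT = 0.3025 / 0.5772 = 0.524.

0.524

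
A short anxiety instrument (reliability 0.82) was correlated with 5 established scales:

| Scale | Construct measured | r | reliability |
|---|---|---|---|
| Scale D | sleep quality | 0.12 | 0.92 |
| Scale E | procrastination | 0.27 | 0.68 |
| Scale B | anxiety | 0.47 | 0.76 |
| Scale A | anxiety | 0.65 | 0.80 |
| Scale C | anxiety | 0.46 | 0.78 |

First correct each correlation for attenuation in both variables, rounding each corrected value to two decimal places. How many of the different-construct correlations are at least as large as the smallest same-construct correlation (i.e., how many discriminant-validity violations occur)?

Disattenuated r (r / √(r_scale · r_new)):
  Scale D (disc): 0.12 / √(0.92·0.82) = 0.14
  Scale E (disc): 0.27 / √(0.68·0.82) = 0.36
  Scale B (conv): 0.47 / √(0.76·0.82) = 0.60
  Scale A (conv): 0.65 / √(0.80·0.82) = 0.80
  Scale C (conv): 0.46 / √(0.78·0.82) = 0.58
Smallest convergent = 0.58. Discriminant values: 0.14, 0.36; count ≥ 0.58 → 0.

0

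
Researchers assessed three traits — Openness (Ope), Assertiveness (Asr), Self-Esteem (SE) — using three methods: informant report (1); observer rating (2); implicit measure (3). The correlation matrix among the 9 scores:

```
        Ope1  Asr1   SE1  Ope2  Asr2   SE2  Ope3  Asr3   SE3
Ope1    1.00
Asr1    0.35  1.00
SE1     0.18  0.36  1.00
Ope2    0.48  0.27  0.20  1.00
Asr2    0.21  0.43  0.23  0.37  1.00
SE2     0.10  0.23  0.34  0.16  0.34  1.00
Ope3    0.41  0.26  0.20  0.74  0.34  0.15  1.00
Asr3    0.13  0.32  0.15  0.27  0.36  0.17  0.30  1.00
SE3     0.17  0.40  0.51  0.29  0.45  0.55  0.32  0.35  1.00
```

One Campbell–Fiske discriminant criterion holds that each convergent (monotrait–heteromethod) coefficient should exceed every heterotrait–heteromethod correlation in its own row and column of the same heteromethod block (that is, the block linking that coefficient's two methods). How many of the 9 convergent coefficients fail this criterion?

2

Each convergent coefficient versus the relevant comparison correlations:
Ope (methods 1·2): 0.48 vs {0.21, 0.27, 0.10, 0.20} → pass.
Ope (methods 1·3): 0.41 vs {0.13, 0.26, 0.17, 0.20} → pass.
Ope (methods 2·3): 0.74 vs {0.27, 0.34, 0.29, 0.15} → pass.
Asr (methods 1·2): 0.43 vs {0.27, 0.21, 0.23, 0.23} → pass.
Asr (methods 1·3): 0.32 vs {0.26, 0.13, 0.40, 0.15} → fail.
Asr (methods 2·3): 0.36 vs {0.34, 0.27, 0.45, 0.17} → fail.
SE (methods 1·2): 0.34 vs {0.20, 0.10, 0.23, 0.23} → pass.
SE (methods 1·3): 0.51 vs {0.20, 0.17, 0.15, 0.40} → pass.
SE (methods 2·3): 0.55 vs {0.15, 0.29, 0.17, 0.45} → pass.
2 of 9 fail.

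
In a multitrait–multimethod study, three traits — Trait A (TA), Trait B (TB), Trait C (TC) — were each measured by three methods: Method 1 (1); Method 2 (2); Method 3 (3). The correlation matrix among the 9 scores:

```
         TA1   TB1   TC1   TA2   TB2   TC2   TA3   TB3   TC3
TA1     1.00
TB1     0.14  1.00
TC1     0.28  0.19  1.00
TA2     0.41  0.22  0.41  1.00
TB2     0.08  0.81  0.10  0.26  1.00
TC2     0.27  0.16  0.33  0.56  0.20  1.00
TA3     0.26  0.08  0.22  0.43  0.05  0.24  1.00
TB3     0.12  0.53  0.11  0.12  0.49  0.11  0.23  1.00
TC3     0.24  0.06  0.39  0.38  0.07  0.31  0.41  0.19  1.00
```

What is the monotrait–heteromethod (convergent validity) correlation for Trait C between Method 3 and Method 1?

0.39

Same trait (TC), different methods: r(TC3, TC1) = 0.39.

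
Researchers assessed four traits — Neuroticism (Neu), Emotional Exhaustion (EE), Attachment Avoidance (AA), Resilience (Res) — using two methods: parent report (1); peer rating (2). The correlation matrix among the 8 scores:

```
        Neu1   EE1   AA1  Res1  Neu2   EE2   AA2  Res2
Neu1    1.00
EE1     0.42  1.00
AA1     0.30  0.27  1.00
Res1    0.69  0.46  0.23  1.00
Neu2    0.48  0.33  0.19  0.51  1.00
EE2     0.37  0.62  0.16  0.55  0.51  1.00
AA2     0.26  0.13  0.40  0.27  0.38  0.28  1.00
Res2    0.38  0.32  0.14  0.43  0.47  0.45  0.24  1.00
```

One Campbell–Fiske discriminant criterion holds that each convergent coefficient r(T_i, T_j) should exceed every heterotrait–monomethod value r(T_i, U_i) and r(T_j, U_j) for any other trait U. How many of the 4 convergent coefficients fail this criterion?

2

Each convergent coefficient versus the relevant comparison correlations:
Neu (methods 1·2): 0.48 vs {0.42, 0.51, 0.30, 0.38, 0.69, 0.47} → fail.
EE (methods 1·2): 0.62 vs {0.42, 0.51, 0.27, 0.28, 0.46, 0.45} → pass.
AA (methods 1·2): 0.40 vs {0.30, 0.38, 0.27, 0.28, 0.23, 0.24} → pass.
Res (methods 1·2): 0.43 vs {0.69, 0.47, 0.46, 0.45, 0.23, 0.24} → fail.
2 of 4 fail.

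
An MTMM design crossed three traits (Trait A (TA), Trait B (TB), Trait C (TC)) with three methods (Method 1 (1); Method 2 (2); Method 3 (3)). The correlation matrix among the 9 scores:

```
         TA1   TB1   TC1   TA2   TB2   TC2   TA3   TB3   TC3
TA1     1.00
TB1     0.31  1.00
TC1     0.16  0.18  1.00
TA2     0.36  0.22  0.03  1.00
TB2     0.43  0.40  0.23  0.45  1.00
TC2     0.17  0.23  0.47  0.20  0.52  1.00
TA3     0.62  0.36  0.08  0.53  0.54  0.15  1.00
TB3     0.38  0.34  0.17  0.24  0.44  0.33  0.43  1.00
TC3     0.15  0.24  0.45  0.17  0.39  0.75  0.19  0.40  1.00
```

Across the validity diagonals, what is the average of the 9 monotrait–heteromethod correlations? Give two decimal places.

Convergent values: 0.36, 0.62, 0.53, 0.40, 0.34, 0.44, 0.47, 0.45, 0.75; mean = 4.36/9 = 0.48.

0.48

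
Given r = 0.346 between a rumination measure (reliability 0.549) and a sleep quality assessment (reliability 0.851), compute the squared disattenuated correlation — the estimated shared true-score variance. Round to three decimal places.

Disattenuated r = 0.346 / √(0.549 × 0.851) = 0.346 / 0.6835 = 0.5062.
Shared true-score variance = 0.5062² = 0.2562 ≈ 0.256.

0.256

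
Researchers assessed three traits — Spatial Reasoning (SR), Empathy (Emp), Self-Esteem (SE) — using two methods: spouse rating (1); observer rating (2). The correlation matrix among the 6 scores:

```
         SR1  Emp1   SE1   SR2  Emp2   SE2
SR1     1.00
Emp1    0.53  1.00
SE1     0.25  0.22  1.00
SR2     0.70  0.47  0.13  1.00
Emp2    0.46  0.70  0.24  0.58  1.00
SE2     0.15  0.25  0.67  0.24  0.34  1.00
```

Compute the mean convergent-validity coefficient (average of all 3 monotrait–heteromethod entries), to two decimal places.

0.69

Convergent values: 0.70, 0.70, 0.67; mean = 2.07/3 = 0.69.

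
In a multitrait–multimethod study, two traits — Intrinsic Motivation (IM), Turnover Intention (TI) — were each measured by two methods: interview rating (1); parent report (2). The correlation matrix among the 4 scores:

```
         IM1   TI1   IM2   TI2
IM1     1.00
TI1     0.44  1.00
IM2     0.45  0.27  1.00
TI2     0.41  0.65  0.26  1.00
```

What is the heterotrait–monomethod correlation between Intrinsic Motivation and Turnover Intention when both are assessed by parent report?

0.26

Different traits, same method: r(IM2, TI2) = 0.26.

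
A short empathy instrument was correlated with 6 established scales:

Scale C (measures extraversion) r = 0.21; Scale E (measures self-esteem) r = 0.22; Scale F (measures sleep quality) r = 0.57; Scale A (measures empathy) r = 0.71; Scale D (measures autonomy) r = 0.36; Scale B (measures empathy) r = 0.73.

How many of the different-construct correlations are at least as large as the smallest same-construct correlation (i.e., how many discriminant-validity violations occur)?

0

Convergent (same construct = empathy): Scale A, Scale B.
Smallest convergent = 0.71. Discriminant values: 0.21, 0.22, 0.57, 0.36; count ≥ 0.71 → 0.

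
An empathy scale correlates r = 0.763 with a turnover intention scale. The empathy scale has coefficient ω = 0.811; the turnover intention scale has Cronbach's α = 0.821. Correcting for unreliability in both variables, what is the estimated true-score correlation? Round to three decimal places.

0.935

r_true = r_obs / √(r_xx · r_yy) = 0.763 / √(0.811 × 0.821) = 0.763 / √0.665831 = 0.763 / 0.8160 ≈ 0.935.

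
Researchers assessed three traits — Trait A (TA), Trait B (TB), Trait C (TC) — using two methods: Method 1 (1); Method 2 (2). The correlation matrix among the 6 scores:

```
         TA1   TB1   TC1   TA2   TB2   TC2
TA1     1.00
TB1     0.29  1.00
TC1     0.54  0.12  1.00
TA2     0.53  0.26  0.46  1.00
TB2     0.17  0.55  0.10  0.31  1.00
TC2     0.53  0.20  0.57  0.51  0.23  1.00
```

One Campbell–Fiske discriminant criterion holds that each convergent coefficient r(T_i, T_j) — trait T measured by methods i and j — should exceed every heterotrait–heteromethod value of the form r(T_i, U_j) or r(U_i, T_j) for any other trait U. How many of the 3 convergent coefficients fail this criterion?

1

Checking each validity diagonal entry against its comparison values:
TA (methods 1·2): 0.53 vs {0.17, 0.26, 0.53, 0.46} → fail.
TB (methods 1·2): 0.55 vs {0.26, 0.17, 0.20, 0.10} → pass.
TC (methods 1·2): 0.57 vs {0.46, 0.53, 0.10, 0.20} → pass.
1 of 3 fail.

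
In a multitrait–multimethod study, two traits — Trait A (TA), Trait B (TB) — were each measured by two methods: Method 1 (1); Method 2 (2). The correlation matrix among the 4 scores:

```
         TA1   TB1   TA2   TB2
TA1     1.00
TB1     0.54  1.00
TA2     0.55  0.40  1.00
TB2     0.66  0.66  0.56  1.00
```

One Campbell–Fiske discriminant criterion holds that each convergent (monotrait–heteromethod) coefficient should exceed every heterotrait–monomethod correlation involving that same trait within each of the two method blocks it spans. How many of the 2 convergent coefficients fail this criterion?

Convergent coefficients and their comparison sets:
TA (methods 1·2): 0.55 vs {0.54, 0.56} → fail.
TB (methods 1·2): 0.66 vs {0.54, 0.56} → pass.
1 of 2 fail.

1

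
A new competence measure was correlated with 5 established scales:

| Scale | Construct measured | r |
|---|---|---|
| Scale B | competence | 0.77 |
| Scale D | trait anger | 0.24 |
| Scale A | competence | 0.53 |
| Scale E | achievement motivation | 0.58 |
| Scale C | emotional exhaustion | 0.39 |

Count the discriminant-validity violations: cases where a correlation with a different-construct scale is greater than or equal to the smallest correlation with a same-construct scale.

Convergent (same construct = competence): Scale B, Scale A.
Smallest convergent = 0.53. Discriminant values: 0.24, 0.58, 0.39; count ≥ 0.53 → 1.

1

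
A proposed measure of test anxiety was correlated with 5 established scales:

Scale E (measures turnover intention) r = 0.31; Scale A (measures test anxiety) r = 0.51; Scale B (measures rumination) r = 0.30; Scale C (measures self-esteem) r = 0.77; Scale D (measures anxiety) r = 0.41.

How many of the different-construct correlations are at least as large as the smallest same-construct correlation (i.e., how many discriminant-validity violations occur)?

Convergent (same construct = test anxiety): Scale A.
Smallest convergent = 0.51. Discriminant values: 0.31, 0.30, 0.77, 0.41; count ≥ 0.51 → 1.

1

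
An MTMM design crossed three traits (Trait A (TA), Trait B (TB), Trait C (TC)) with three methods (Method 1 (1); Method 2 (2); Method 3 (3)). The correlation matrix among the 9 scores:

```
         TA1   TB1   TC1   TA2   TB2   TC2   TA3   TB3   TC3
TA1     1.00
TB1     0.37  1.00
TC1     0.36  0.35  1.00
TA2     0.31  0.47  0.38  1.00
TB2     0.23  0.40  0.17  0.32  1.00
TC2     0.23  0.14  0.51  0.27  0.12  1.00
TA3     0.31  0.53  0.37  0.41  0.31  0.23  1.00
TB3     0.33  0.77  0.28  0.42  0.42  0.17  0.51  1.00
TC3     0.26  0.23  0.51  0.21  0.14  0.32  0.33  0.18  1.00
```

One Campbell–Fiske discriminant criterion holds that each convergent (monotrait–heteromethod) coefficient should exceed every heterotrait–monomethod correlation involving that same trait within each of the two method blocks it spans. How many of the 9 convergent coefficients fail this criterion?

5

Checking each validity diagonal entry against its comparison values:
TA (methods 1·2): 0.31 vs {0.37, 0.32, 0.36, 0.27} → fail.
TA (methods 1·3): 0.31 vs {0.37, 0.51, 0.36, 0.33} → fail.
TA (methods 2·3): 0.41 vs {0.32, 0.51, 0.27, 0.33} → fail.
TB (methods 1·2): 0.40 vs {0.37, 0.32, 0.35, 0.12} → pass.
TB (methods 1·3): 0.77 vs {0.37, 0.51, 0.35, 0.18} → pass.
TB (methods 2·3): 0.42 vs {0.32, 0.51, 0.12, 0.18} → fail.
TC (methods 1·2): 0.51 vs {0.36, 0.27, 0.35, 0.12} → pass.
TC (methods 1·3): 0.51 vs {0.36, 0.33, 0.35, 0.18} → pass.
TC (methods 2·3): 0.32 vs {0.27, 0.33, 0.12, 0.18} → fail.
5 of 9 fail.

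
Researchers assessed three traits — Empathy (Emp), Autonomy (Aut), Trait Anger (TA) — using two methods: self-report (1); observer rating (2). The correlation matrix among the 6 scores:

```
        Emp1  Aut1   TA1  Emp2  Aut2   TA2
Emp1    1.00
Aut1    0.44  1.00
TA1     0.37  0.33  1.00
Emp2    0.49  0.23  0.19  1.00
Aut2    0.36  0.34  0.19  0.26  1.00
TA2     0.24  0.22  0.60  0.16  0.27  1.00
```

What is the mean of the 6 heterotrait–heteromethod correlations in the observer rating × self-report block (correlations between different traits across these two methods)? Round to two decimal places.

HTHM values (method 2 × method 1): 0.23, 0.19, 0.36, 0.19, 0.24, 0.22; mean = 1.43/6 = 0.24.

0.24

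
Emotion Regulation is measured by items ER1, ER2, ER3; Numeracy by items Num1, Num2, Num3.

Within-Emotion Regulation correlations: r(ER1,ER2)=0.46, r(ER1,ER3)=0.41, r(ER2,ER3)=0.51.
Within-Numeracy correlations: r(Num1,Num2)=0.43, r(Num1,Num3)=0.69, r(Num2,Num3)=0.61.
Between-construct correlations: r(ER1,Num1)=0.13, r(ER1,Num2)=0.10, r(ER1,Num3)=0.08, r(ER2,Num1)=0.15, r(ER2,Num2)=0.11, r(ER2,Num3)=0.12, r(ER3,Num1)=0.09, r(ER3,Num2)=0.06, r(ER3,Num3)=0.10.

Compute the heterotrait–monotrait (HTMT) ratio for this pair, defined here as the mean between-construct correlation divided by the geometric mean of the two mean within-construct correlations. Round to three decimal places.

0.203

Between-construct mean = 0.94/9 = 0.1044.
Mean within-ER = 1.38/3 = 0.4600; mean within-Num = 1.73/3 = 0.5767.
Geometric mean = √(0.4600 × 0.5767) = 0.5151.
HTMT = 0.1044 / 0.5151 = 0.203.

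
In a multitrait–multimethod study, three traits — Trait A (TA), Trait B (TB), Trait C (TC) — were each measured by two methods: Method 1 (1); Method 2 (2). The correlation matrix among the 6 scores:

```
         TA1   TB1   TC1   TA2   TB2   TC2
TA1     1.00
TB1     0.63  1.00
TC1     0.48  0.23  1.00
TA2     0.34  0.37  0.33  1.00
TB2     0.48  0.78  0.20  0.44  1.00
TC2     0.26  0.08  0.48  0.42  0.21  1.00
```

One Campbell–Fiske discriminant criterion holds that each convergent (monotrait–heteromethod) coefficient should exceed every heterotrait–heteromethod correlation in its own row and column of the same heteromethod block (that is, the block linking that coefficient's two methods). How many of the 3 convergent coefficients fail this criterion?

Checking each validity diagonal entry against its comparison values:
TA (methods 1·2): 0.34 vs {0.48, 0.37, 0.26, 0.33} → fail.
TB (methods 1·2): 0.78 vs {0.37, 0.48, 0.08, 0.20} → pass.
TC (methods 1·2): 0.48 vs {0.33, 0.26, 0.20, 0.08} → pass.
1 of 3 fail.

1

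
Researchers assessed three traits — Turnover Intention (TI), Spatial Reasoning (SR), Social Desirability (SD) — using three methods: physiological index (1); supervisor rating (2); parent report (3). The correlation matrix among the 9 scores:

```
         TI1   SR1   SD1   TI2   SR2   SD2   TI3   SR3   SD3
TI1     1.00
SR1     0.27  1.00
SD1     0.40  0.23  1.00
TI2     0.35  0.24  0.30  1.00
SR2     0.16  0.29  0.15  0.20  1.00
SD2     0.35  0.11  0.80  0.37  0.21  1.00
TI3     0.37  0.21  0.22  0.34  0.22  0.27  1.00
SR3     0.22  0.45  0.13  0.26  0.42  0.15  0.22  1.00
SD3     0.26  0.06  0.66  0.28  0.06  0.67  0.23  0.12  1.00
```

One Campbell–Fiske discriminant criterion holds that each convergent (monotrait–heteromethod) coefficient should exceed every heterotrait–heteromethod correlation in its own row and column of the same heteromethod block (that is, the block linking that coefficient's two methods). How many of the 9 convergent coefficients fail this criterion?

Convergent coefficients and their comparison sets:
TI (methods 1·2): 0.35 vs {0.16, 0.24, 0.35, 0.30} → fail.
TI (methods 1·3): 0.37 vs {0.22, 0.21, 0.26, 0.22} → pass.
TI (methods 2·3): 0.34 vs {0.26, 0.22, 0.28, 0.27} → pass.
SR (methods 1·2): 0.29 vs {0.24, 0.16, 0.11, 0.15} → pass.
SR (methods 1·3): 0.45 vs {0.21, 0.22, 0.06, 0.13} → pass.
SR (methods 2·3): 0.42 vs {0.22, 0.26, 0.06, 0.15} → pass.
SD (methods 1·2): 0.80 vs {0.30, 0.35, 0.15, 0.11} → pass.
SD (methods 1·3): 0.66 vs {0.22, 0.26, 0.13, 0.06} → pass.
SD (methods 2·3): 0.67 vs {0.27, 0.28, 0.15, 0.06} → pass.
1 of 9 fail.

1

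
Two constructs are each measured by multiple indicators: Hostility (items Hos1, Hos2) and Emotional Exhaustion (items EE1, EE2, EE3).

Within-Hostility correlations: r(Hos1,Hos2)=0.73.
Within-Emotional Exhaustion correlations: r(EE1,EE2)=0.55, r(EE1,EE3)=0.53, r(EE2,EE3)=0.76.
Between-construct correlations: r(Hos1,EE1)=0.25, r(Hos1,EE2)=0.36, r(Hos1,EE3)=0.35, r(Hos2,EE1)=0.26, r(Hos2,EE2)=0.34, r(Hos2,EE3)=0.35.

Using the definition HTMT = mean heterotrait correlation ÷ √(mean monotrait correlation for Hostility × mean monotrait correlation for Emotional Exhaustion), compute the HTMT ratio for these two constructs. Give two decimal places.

0.48

Mean heterotrait r = 1.91/6 = 0.3183.
Mean within-Hos = 0.73/1 = 0.7300; mean within-EE = 1.84/3 = 0.6133.
Geometric mean = √(0.7300 × 0.6133) = 0.6691.
HTMT = 0.3183 / 0.6691 = 0.48.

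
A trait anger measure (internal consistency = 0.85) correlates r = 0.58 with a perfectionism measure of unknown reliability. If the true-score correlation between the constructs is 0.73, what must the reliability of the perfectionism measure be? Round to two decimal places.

r_true = r_obs / √(r_xx · r_yy) ⇒ 0.73 = 0.58 / √(0.85 · r_yy).
√(0.85 · r_yy) = 0.58 / 0.73 = 0.7945; 0.85 · r_yy = 0.6312; r_yy = 0.6312 / 0.85 ≈ 0.74.

0.74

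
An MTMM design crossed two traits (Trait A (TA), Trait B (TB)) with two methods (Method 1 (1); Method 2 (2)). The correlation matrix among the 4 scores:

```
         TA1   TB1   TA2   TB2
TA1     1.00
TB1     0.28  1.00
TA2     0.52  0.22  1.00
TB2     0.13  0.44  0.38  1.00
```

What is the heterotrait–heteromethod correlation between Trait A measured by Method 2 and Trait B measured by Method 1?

Different traits and methods: r(TA2, TB1) = 0.22.

0.22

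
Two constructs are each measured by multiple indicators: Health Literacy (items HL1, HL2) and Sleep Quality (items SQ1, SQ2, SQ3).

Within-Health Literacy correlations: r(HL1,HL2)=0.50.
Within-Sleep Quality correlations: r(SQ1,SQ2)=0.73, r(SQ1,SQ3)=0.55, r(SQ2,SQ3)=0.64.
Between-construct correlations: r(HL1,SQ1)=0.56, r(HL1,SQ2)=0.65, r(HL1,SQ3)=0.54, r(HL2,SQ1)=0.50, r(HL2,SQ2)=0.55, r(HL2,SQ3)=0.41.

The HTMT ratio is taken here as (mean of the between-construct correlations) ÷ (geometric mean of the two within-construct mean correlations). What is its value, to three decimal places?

Mean between = 3.21/6 = 0.5350.
Mean within-HL = 0.50/1 = 0.5000; mean within-SQ = 1.92/3 = 0.6400.
Geometric mean = √(0.5000 × 0.6400) = 0.5657.
HTMT = 0.5350 / 0.5657 = 0.946.

0.946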